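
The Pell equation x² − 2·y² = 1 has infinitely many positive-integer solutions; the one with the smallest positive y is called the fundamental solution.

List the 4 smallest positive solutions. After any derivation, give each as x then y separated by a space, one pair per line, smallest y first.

3 2
17 12
99 70
577 408

√2 = [1; 2, …], period ℓ=1 (odd) → k=1
i=0: a=1 ⇒ p=1, q=1
i=1: a=2 ⇒ p=3, q=2
→ (3, 2).  Check: 3²=9, 2·2²=8, difference 1.
n=2: (3,2)∘(3,2) = (3·3+2·2·2, 3·2+2·3) = (17,12)
n=3: (17,12)∘(3,2) = (3·17+2·2·12, 3·12+2·17) = (99,70)
n=4: (99,70)∘(3,2) = (3·99+2·2·70, 3·70+2·99) = (577,408)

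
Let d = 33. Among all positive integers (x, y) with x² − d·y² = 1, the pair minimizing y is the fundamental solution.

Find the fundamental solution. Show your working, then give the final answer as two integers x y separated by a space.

23 4

[5; 1,2,1,10] for √33; ℓ=4 ⇒ convergent index 3
a_0=5:  p_0=5·1+0=5,  q_0=5·0+1=1
a_1=1:  p_1=1·5+1=6,  q_1=1·1+0=1
a_2=2:  p_2=2·6+5=17,  q_2=2·1+1=3
a_3=1:  p_3=1·17+6=23,  q_3=1·3+1=4
fundamental: x₁=23, y₁=4  (since 529 − 33·16 = 1)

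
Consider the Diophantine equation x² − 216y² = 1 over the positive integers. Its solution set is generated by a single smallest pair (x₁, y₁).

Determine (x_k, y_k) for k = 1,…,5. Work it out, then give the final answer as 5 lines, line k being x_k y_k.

485 33
470449 32010
456335045 31049667
442644523201 30118144980
429364731169925 29214569580933

[14; 1,2,3,2,1,28] for √216; ℓ=6 ⇒ convergent index 5
k=0  a_k=14  p_k/q_k = 14/1
k=1  a_k=1  p_k/q_k = 15/1
k=2  a_k=2  p_k/q_k = 44/3
k=3  a_k=3  p_k/q_k = 147/10
k=4  a_k=2  p_k/q_k = 338/23
k=5  a_k=1  p_k/q_k = 485/33
fundamental: x₁=485, y₁=33  (since 235225 − 216·1089 = 1)
(x_2, y_2) = (485·485 + 216·33·33, 485·33 + 33·485) = (470449, 32010)
(x_3, y_3) = (485·470449 + 216·33·32010, 485·32010 + 33·470449) = (456335045, 31049667)
(x_4, y_4) = (485·456335045 + 216·33·31049667, 485·31049667 + 33·456335045) = (442644523201, 30118144980)
(x_5, y_5) = (485·442644523201 + 216·33·30118144980, 485·30118144980 + 33·442644523201) = (429364731169925, 29214569580933)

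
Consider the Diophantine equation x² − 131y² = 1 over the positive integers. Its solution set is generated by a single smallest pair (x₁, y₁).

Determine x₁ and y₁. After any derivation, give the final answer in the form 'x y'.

10610 927

[11; 2,4,11,4,2,22] for √131; ℓ=6 ⇒ convergent index 5
k=0  a_k=11  p_k/q_k = 11/1
k=1  a_k=2  p_k/q_k = 23/2
k=2  a_k=4  p_k/q_k = 103/9
…
k=4  a_k=4  p_k/q_k = 4727/413
k=5  a_k=2  p_k/q_k = 10610/927
(x₁, y₁) = (10610, 927);  10610² − 131·927² = 1 ✓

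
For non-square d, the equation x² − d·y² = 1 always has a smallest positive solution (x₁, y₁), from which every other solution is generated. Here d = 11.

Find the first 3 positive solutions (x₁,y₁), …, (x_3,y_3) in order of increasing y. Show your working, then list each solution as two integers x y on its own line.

10 3
199 60
3970 1197

[3; 3,6] for √11; ℓ=2 ⇒ convergent index 1
step 0: (3, 1)  from 3·(1,0) + (0,1)
step 1: (10, 3)  from 3·(3,1) + (1,0)
(x₁, y₁) = (10, 3);  10² − 11·3² = 1 ✓
(x_2, y_2) = (10·10 + 11·3·3, 10·3 + 3·10) = (199, 60)
(x_3, y_3) = (10·199 + 11·3·60, 10·60 + 3·199) = (3970, 1197)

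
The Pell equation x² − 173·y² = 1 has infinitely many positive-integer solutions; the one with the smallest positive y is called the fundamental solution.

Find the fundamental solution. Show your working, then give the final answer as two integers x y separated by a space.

[13; 6,1,1,6,26] for √173; ℓ=5 ⇒ convergent index 9
k=0  a_k=13  p_k/q_k = 13/1
k=1  a_k=6  p_k/q_k = 79/6
k=2  a_k=1  p_k/q_k = 92/7
k=3  a_k=1  p_k/q_k = 171/13
…
k=8  a_k=1  p_k/q_k = 382343/29069
k=9  a_k=6  p_k/q_k = 2499849/190060
(x₁, y₁) = (2499849, 190060);  2499849² − 173·190060² = 1 ✓

2499849 190060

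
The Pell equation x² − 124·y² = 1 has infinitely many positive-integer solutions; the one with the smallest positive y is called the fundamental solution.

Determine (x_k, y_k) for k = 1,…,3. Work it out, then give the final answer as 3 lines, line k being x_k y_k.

4620799 414960
42703566796801 3834893506080
394649197502177907199 35440544156001500880

√124 = [11; 7,2,1,1,1,…,2,7,22, …], period ℓ=16 (even) → k=15
i=0: a=11 ⇒ p=11, q=1
…
i=3: a=1 ⇒ p=245, q=22
i=4: a=1 ⇒ p=412, q=37
i=5: a=1 ⇒ p=657, q=59
…
i=7: a=1 ⇒ p=3040, q=273
…
i=10: a=3 ⇒ p=67292, q=6043
…
i=12: a=1 ⇒ p=152167, q=13665
…
i=14: a=2 ⇒ p=626251, q=56239
i=15: a=7 ⇒ p=4620799, q=414960
→ (4620799, 414960).  Check: 4620799²=21351783398401, 124·414960²=21351783398400, difference 1.
n=2: (4620799,414960)∘(4620799,414960) = (4620799·4620799+124·414960·414960, 4620799·414960+414960·4620799) = (42703566796801,3834893506080)
n=3: (42703566796801,3834893506080)∘(4620799,414960) = (4620799·42703566796801+124·414960·3834893506080, 4620799·3834893506080+414960·42703566796801) = (394649197502177907199,35440544156001500880)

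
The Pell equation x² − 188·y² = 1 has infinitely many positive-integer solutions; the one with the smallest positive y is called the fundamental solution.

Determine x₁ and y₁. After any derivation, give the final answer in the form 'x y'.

4607 336

√188 = [13; 1,2,2,6,2,2,1,26, …], period ℓ=8 (even) → k=7
step 0: (13, 1)  from 13·(1,0) + (0,1)
…
step 3: (96, 7)  from 2·(41,3) + (14,1)
step 4: (617, 45)  from 6·(96,7) + (41,3)
…
step 6: (3277, 239)  from 2·(1330,97) + (617,45)
step 7: (4607, 336)  from 1·(3277,239) + (1330,97)
fundamental: x₁=4607, y₁=336  (since 21224449 − 188·112896 = 1)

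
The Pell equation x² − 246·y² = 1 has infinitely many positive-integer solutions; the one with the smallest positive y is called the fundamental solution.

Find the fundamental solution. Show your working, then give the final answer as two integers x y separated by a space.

d=246: √d = [15; 1,2,5,1,14,1,5,2,1,30] (ℓ=10, even), read p_9/q_9
step 0: (15, 1)  from 15·(1,0) + (0,1)
…
step 2: (47, 3)  from 2·(16,1) + (15,1)
step 3: (251, 16)  from 5·(47,3) + (16,1)
step 4: (298, 19)  from 1·(251,16) + (47,3)
…
step 6: (4721, 301)  from 1·(4423,282) + (298,19)
…
step 8: (60777, 3875)  from 2·(28028,1787) + (4721,301)
step 9: (88805, 5662)  from 1·(60777,3875) + (28028,1787)
fundamental: x₁=88805, y₁=5662  (since 7886328025 − 246·32058244 = 1)

88805 5662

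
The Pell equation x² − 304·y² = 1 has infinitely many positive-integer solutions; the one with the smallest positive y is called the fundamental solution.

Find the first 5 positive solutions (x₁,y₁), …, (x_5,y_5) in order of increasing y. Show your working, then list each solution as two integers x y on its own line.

57799 3315
6681448801 383207370
772362118440199 44298005553945
89283516160768675201 5120760845641726740
10320995900380175197444999 591949712190194322136575

√304 → a₀=17, period (2,3,2,1,1,1,1,1,2,3,2,34); ℓ=12 even so k=11
k=0  a_k=17  p_k/q_k = 17/1
k=1  a_k=2  p_k/q_k = 35/2
k=2  a_k=3  p_k/q_k = 122/7
k=3  a_k=2  p_k/q_k = 279/16
k=4  a_k=1  p_k/q_k = 401/23
k=5  a_k=1  p_k/q_k = 680/39
…
k=7  a_k=1  p_k/q_k = 1761/101
k=8  a_k=1  p_k/q_k = 2842/163
k=9  a_k=2  p_k/q_k = 7445/427
k=10  a_k=3  p_k/q_k = 25177/1444
k=11  a_k=2  p_k/q_k = 57799/3315
fundamental: x₁=57799, y₁=3315  (since 3340724401 − 304·10989225 = 1)
k=2:  x_2 = 57799·57799+304·3315·3315 = 6681448801,  y_2 = 57799·3315+3315·57799 = 383207370
k=3:  x_3 = 57799·6681448801+304·3315·383207370 = 772362118440199,  y_3 = 57799·383207370+3315·6681448801 = 44298005553945
k=4:  x_4 = 57799·772362118440199+304·3315·44298005553945 = 89283516160768675201,  y_4 = 57799·44298005553945+3315·772362118440199 = 5120760845641726740
k=5:  x_5 = 57799·89283516160768675201+304·3315·5120760845641726740 = 10320995900380175197444999,  y_5 = 57799·5120760845641726740+3315·89283516160768675201 = 591949712190194322136575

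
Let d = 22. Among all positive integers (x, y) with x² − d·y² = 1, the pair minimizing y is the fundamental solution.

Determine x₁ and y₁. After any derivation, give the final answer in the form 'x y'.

197 42

d=22: √d = [4; 1,2,4,2,1,8] (ℓ=6, even), read p_5/q_5
i=0: a=4 ⇒ p=4, q=1
…
i=3: a=4 ⇒ p=61, q=13
i=4: a=2 ⇒ p=136, q=29
i=5: a=1 ⇒ p=197, q=42
→ (197, 42).  Check: 197²=38809, 22·42²=38808, difference 1.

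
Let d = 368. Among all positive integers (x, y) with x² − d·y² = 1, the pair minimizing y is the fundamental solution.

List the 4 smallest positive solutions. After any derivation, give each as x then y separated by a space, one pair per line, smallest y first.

1151 60
2649601 138120
6099380351 317952180
14040770918401 731925780240

[19; 5,2,5,38] for √368; ℓ=4 ⇒ convergent index 3
a_0=19:  p_0=19·1+0=19,  q_0=19·0+1=1
…
a_2=2:  p_2=2·96+19=211,  q_2=2·5+1=11
a_3=5:  p_3=5·211+96=1151,  q_3=5·11+5=60
(x₁, y₁) = (1151, 60);  1151² − 368·60² = 1 ✓
k=2:  x_2 = 1151·1151+368·60·60 = 2649601,  y_2 = 1151·60+60·1151 = 138120
k=3:  x_3 = 1151·2649601+368·60·138120 = 6099380351,  y_3 = 1151·138120+60·2649601 = 317952180
k=4:  x_4 = 1151·6099380351+368·60·317952180 = 14040770918401,  y_4 = 1151·317952180+60·6099380351 = 731925780240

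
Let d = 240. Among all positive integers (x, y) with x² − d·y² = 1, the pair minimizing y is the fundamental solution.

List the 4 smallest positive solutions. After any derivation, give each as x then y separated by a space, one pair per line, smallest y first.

31 2
1921 124
119071 7686
7380481 476408

√240 = [15; 2,30, …], period ℓ=2 (even) → k=1
step 0: (15, 1)  from 15·(1,0) + (0,1)
step 1: (31, 2)  from 2·(15,1) + (1,0)
fundamental: x₁=31, y₁=2  (since 961 − 240·4 = 1)
(31+2√240)^2 = 1921 + 124√240
(31+2√240)^3 = 119071 + 7686√240
(31+2√240)^4 = 7380481 + 476408√240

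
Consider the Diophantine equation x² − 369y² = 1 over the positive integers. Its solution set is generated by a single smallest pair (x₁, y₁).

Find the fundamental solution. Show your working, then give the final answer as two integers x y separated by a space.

8396801 437120

√369 → a₀=19, period (4,1,3,2,7,4,7,2,3,1,4,38); ℓ=12 even so k=11
i=0: a=19 ⇒ p=19, q=1
…
i=3: a=3 ⇒ p=365, q=19
i=4: a=2 ⇒ p=826, q=43
…
i=7: a=7 ⇒ p=184045, q=9581
…
i=9: a=3 ⇒ p=1364557, q=71036
i=10: a=1 ⇒ p=1758061, q=91521
i=11: a=4 ⇒ p=8396801, q=437120
(x₁, y₁) = (8396801, 437120);  8396801² − 369·437120² = 1 ✓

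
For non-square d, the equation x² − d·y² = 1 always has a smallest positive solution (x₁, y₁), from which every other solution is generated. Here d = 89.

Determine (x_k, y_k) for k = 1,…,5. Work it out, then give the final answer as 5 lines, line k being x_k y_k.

√89 = [9; 2,3,3,2,18, …], period ℓ=5 (odd) → k=9
i=0: a=9 ⇒ p=9, q=1
…
i=2: a=3 ⇒ p=66, q=7
…
i=8: a=3 ⇒ p=216991, q=23001
i=9: a=2 ⇒ p=500001, q=53000
(x₁, y₁) = (500001, 53000);  500001² − 89·53000² = 1 ✓
(500001+53000√89)^2 = 500002000001 + 53000106000√89
(500001+53000√89)^3 = 500003000004500001 + 53000212000159000√89
(500001+53000√89)^4 = 500004000010000008000001 + 53000318000530000212000√89
(500001+53000√89)^5 = 500005000017500025000012500001 + 53000424001113001060000265000√89

500001 53000
500002000001 53000106000
500003000004500001 53000212000159000
500004000010000008000001 53000318000530000212000
500005000017500025000012500001 53000424001113001060000265000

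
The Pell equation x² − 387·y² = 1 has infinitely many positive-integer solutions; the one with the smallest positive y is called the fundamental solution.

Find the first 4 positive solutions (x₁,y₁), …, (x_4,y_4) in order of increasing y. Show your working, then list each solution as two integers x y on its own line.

3482 177
24248647 1232628
168867574226 8584021215
1175993762661217 59779122508632

√387 → a₀=19, period (1,2,19,2,1,38); ℓ=6 even so k=5
step 0: (19, 1)  from 19·(1,0) + (0,1)
…
step 2: (59, 3)  from 2·(20,1) + (19,1)
…
step 4: (2341, 119)  from 2·(1141,58) + (59,3)
step 5: (3482, 177)  from 1·(2341,119) + (1141,58)
(x₁, y₁) = (3482, 177);  3482² − 387·177² = 1 ✓
(x_2, y_2) = (3482·3482 + 387·177·177, 3482·177 + 177·3482) = (24248647, 1232628)
(x_3, y_3) = (3482·24248647 + 387·177·1232628, 3482·1232628 + 177·24248647) = (168867574226, 8584021215)
(x_4, y_4) = (3482·168867574226 + 387·177·8584021215, 3482·8584021215 + 177·168867574226) = (1175993762661217, 59779122508632)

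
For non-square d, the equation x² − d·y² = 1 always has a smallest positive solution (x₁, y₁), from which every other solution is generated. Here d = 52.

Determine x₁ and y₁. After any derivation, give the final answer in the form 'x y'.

d=52: √d = [7; 4,1,2,1,4,14] (ℓ=6, even), read p_5/q_5
a_0=7:  p_0=7·1+0=7,  q_0=7·0+1=1
a_1=4:  p_1=4·7+1=29,  q_1=4·1+0=4
a_2=1:  p_2=1·29+7=36,  q_2=1·4+1=5
a_3=2:  p_3=2·36+29=101,  q_3=2·5+4=14
a_4=1:  p_4=1·101+36=137,  q_4=1·14+5=19
a_5=4:  p_5=4·137+101=649,  q_5=4·19+14=90
fundamental: x₁=649, y₁=90  (since 421201 − 52·8100 = 1)

649 90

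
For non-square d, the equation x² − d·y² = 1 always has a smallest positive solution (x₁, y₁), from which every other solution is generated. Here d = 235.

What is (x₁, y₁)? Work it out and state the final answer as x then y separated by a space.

[15; 3,30] for √235; ℓ=2 ⇒ convergent index 1
i=0: a=15 ⇒ p=15, q=1
i=1: a=3 ⇒ p=46, q=3
fundamental: x₁=46, y₁=3  (since 2116 − 235·9 = 1)

46 3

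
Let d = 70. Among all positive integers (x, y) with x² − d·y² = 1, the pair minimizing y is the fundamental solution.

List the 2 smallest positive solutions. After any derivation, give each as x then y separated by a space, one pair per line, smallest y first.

251 30
126001 15060

[8; 2,1,2,1,2,16] for √70; ℓ=6 ⇒ convergent index 5
k=0  a_k=8  p_k/q_k = 8/1
…
k=4  a_k=1  p_k/q_k = 92/11
k=5  a_k=2  p_k/q_k = 251/30
fundamental: x₁=251, y₁=30  (since 63001 − 70·900 = 1)
(251+30√70)^2 = 126001 + 15060√70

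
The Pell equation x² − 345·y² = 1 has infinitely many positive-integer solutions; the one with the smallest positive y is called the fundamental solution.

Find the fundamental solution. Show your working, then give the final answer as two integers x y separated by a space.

6761 364

√345 = [18; 1,1,2,1,6,1,2,1,1,36, …], period ℓ=10 (even) → k=9
step 0: (18, 1)  from 18·(1,0) + (0,1)
step 1: (19, 1)  from 1·(18,1) + (1,0)
step 2: (37, 2)  from 1·(19,1) + (18,1)
step 3: (93, 5)  from 2·(37,2) + (19,1)
step 4: (130, 7)  from 1·(93,5) + (37,2)
step 5: (873, 47)  from 6·(130,7) + (93,5)
step 6: (1003, 54)  from 1·(873,47) + (130,7)
step 7: (2879, 155)  from 2·(1003,54) + (873,47)
step 8: (3882, 209)  from 1·(2879,155) + (1003,54)
step 9: (6761, 364)  from 1·(3882,209) + (2879,155)
→ (6761, 364).  Check: 6761²=45711121, 345·364²=45711120, difference 1.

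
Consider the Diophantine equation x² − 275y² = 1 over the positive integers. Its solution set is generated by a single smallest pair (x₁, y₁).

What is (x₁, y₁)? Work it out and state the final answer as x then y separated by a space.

√275 → a₀=16, period (1,1,2,1,1,32); ℓ=6 even so k=5
i=0: a=16 ⇒ p=16, q=1
i=1: a=1 ⇒ p=17, q=1
i=2: a=1 ⇒ p=33, q=2
i=3: a=2 ⇒ p=83, q=5
i=4: a=1 ⇒ p=116, q=7
i=5: a=1 ⇒ p=199, q=12
(x₁, y₁) = (199, 12);  199² − 275·12² = 1 ✓

199 12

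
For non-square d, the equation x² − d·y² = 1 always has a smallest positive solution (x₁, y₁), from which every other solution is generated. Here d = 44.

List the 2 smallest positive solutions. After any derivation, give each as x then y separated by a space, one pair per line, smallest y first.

√44 = [6; 1,1,1,2,1,1,1,12, …], period ℓ=8 (even) → k=7
step 0: (6, 1)  from 6·(1,0) + (0,1)
…
step 6: (126, 19)  from 1·(73,11) + (53,8)
step 7: (199, 30)  from 1·(126,19) + (73,11)
(x₁, y₁) = (199, 30);  199² − 44·30² = 1 ✓
(199+30√44)^2 = 79201 + 11940√44

199 30
79201 11940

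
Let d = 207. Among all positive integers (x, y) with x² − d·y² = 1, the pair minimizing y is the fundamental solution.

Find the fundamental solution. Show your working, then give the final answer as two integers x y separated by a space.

1151 80

d=207: √d = [14; 2,1,1,2,1,1,2,28] (ℓ=8, even), read p_7/q_7
i=0: a=14 ⇒ p=14, q=1
…
i=5: a=1 ⇒ p=259, q=18
i=6: a=1 ⇒ p=446, q=31
i=7: a=2 ⇒ p=1151, q=80
→ (1151, 80).  Check: 1151²=1324801, 207·80²=1324800, difference 1.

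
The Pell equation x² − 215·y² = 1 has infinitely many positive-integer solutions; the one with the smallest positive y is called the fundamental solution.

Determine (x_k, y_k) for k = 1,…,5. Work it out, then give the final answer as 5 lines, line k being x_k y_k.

[14; 1,1,1,28] for √215; ℓ=4 ⇒ convergent index 3
i=0: a=14 ⇒ p=14, q=1
…
i=2: a=1 ⇒ p=29, q=2
i=3: a=1 ⇒ p=44, q=3
→ (44, 3).  Check: 44²=1936, 215·3²=1935, difference 1.
(x_2, y_2) = (44·44 + 215·3·3, 44·3 + 3·44) = (3871, 264)
(x_3, y_3) = (44·3871 + 215·3·264, 44·264 + 3·3871) = (340604, 23229)
(x_4, y_4) = (44·340604 + 215·3·23229, 44·23229 + 3·340604) = (29969281, 2043888)
(x_5, y_5) = (44·29969281 + 215·3·2043888, 44·2043888 + 3·29969281) = (2636956124, 179838915)

44 3
3871 264
340604 23229
29969281 2043888
2636956124 179838915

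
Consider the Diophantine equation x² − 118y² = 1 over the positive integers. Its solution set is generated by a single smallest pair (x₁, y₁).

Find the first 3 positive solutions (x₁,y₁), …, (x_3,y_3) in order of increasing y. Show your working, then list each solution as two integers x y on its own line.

√118 = [10; 1,6,3,2,10,2,3,6,1,20, …], period ℓ=10 (even) → k=9
k=0  a_k=10  p_k/q_k = 10/1
…
k=3  a_k=3  p_k/q_k = 239/22
k=4  a_k=2  p_k/q_k = 554/51
…
k=6  a_k=2  p_k/q_k = 12112/1115
k=7  a_k=3  p_k/q_k = 42115/3877
k=8  a_k=6  p_k/q_k = 264802/24377
k=9  a_k=1  p_k/q_k = 306917/28254
(x₁, y₁) = (306917, 28254);  306917² − 118·28254² = 1 ✓
(306917+28254√118)^2 = 188396089777 + 17343265836√118
(306917+28254√118)^3 = 115643925371868101 + 10645886241146970√118

306917 28254
188396089777 17343265836
115643925371868101 10645886241146970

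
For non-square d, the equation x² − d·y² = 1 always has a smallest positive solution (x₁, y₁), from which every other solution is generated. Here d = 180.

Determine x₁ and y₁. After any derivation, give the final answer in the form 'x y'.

√180 = [13; 2,2,2,26, …], period ℓ=4 (even) → k=3
k=0  a_k=13  p_k/q_k = 13/1
k=1  a_k=2  p_k/q_k = 27/2
k=2  a_k=2  p_k/q_k = 67/5
k=3  a_k=2  p_k/q_k = 161/12
fundamental: x₁=161, y₁=12  (since 25921 − 180·144 = 1)

161 12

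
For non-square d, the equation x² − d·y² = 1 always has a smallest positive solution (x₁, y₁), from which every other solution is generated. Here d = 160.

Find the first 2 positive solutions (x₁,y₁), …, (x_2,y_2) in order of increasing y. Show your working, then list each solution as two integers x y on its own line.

√160 → a₀=12, period (1,1,1,5,1,1,1,24); ℓ=8 even so k=7
k=0  a_k=12  p_k/q_k = 12/1
…
k=2  a_k=1  p_k/q_k = 25/2
k=3  a_k=1  p_k/q_k = 38/3
…
k=5  a_k=1  p_k/q_k = 253/20
k=6  a_k=1  p_k/q_k = 468/37
k=7  a_k=1  p_k/q_k = 721/57
(x₁, y₁) = (721, 57);  721² − 160·57² = 1 ✓
n=2: (721,57)∘(721,57) = (721·721+160·57·57, 721·57+57·721) = (1039681,82194)

721 57
1039681 82194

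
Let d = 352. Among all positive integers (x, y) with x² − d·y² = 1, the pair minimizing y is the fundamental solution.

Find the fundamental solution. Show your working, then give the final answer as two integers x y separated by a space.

77617 4137

[18; 1,3,5,9,5,3,1,36] for √352; ℓ=8 ⇒ convergent index 7
i=0: a=18 ⇒ p=18, q=1
…
i=2: a=3 ⇒ p=75, q=4
i=3: a=5 ⇒ p=394, q=21
…
i=5: a=5 ⇒ p=18499, q=986
i=6: a=3 ⇒ p=59118, q=3151
i=7: a=1 ⇒ p=77617, q=4137
→ (77617, 4137).  Check: 77617²=6024398689, 352·4137²=6024398688, difference 1.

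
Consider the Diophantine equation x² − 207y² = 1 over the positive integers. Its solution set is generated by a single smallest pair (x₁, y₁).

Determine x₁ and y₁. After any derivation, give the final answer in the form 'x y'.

[14; 2,1,1,2,1,1,2,28] for √207; ℓ=8 ⇒ convergent index 7
step 0: (14, 1)  from 14·(1,0) + (0,1)
step 1: (29, 2)  from 2·(14,1) + (1,0)
step 2: (43, 3)  from 1·(29,2) + (14,1)
step 3: (72, 5)  from 1·(43,3) + (29,2)
step 4: (187, 13)  from 2·(72,5) + (43,3)
step 5: (259, 18)  from 1·(187,13) + (72,5)
step 6: (446, 31)  from 1·(259,18) + (187,13)
step 7: (1151, 80)  from 2·(446,31) + (259,18)
fundamental: x₁=1151, y₁=80  (since 1324801 − 207·6400 = 1)

1151 80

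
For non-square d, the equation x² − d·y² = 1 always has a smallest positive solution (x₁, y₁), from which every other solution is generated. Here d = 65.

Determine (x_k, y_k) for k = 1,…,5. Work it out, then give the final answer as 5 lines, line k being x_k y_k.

d=65: √d = [8; 16] (ℓ=1, odd), read p_1/q_1
i=0: a=8 ⇒ p=8, q=1
i=1: a=16 ⇒ p=129, q=16
→ (129, 16).  Check: 129²=16641, 65·16²=16640, difference 1.
n=2: (129,16)∘(129,16) = (129·129+65·16·16, 129·16+16·129) = (33281,4128)
n=3: (33281,4128)∘(129,16) = (129·33281+65·16·4128, 129·4128+16·33281) = (8586369,1065008)
n=4: (8586369,1065008)∘(129,16) = (129·8586369+65·16·1065008, 129·1065008+16·8586369) = (2215249921,274767936)
n=5: (2215249921,274767936)∘(129,16) = (129·2215249921+65·16·274767936, 129·274767936+16·2215249921) = (571525893249,70889062480)

129 16
33281 4128
8586369 1065008
2215249921 274767936
571525893249 70889062480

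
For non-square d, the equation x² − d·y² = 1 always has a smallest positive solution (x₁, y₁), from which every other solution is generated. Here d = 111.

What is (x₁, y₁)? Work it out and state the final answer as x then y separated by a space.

295 28

√111 → a₀=10, period (1,1,6,1,1,20); ℓ=6 even so k=5
k=0  a_k=10  p_k/q_k = 10/1
k=1  a_k=1  p_k/q_k = 11/1
…
k=3  a_k=6  p_k/q_k = 137/13
k=4  a_k=1  p_k/q_k = 158/15
k=5  a_k=1  p_k/q_k = 295/28
(x₁, y₁) = (295, 28);  295² − 111·28² = 1 ✓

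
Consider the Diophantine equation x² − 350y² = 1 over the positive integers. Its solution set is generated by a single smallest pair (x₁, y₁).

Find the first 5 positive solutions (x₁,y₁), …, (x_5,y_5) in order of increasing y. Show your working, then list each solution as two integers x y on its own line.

√350 → a₀=18, period (1,2,2,2,1,36); ℓ=6 even so k=5
i=0: a=18 ⇒ p=18, q=1
i=1: a=1 ⇒ p=19, q=1
…
i=3: a=2 ⇒ p=131, q=7
i=4: a=2 ⇒ p=318, q=17
i=5: a=1 ⇒ p=449, q=24
→ (449, 24).  Check: 449²=201601, 350·24²=201600, difference 1.
(449+24√350)^2 = 403201 + 21552√350
(449+24√350)^3 = 362074049 + 19353672√350
(449+24√350)^4 = 325142092801 + 17379575904√350
(449+24√350)^5 = 291977237261249 + 15606839808120√350

449 24
403201 21552
362074049 19353672
325142092801 17379575904
291977237261249 15606839808120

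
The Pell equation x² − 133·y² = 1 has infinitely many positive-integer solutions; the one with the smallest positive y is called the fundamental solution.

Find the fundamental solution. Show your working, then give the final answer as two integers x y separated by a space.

d=133: √d = [11; 1,1,7,5,1,…,1,1,22] (ℓ=16, even), read p_15/q_15
step 0: (11, 1)  from 11·(1,0) + (0,1)
step 1: (12, 1)  from 1·(11,1) + (1,0)
step 2: (23, 2)  from 1·(12,1) + (11,1)
step 3: (173, 15)  from 7·(23,2) + (12,1)
step 4: (888, 77)  from 5·(173,15) + (23,2)
step 5: (1061, 92)  from 1·(888,77) + (173,15)
…
step 9: (10979, 952)  from 1·(7969,691) + (3010,261)
step 10: (18948, 1643)  from 1·(10979,952) + (7969,691)
step 11: (29927, 2595)  from 1·(18948,1643) + (10979,952)
step 12: (168583, 14618)  from 5·(29927,2595) + (18948,1643)
step 13: (1210008, 104921)  from 7·(168583,14618) + (29927,2595)
step 14: (1378591, 119539)  from 1·(1210008,104921) + (168583,14618)
step 15: (2588599, 224460)  from 1·(1378591,119539) + (1210008,104921)
fundamental: x₁=2588599, y₁=224460  (since 6700844782801 − 133·50382291600 = 1)

2588599 224460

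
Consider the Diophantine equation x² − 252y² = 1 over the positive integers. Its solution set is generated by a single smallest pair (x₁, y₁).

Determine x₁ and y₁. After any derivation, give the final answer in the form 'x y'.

127 8

[15; 1,6,1,30] for √252; ℓ=4 ⇒ convergent index 3
i=0: a=15 ⇒ p=15, q=1
…
i=2: a=6 ⇒ p=111, q=7
i=3: a=1 ⇒ p=127, q=8
fundamental: x₁=127, y₁=8  (since 16129 − 252·64 = 1)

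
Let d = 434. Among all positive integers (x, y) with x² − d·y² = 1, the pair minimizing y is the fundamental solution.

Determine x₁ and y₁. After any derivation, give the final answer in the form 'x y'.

125 6

√434 → a₀=20, period (1,4,1,40); ℓ=4 even so k=3
step 0: (20, 1)  from 20·(1,0) + (0,1)
step 1: (21, 1)  from 1·(20,1) + (1,0)
step 2: (104, 5)  from 4·(21,1) + (20,1)
step 3: (125, 6)  from 1·(104,5) + (21,1)
→ (125, 6).  Check: 125²=15625, 434·6²=15624, difference 1.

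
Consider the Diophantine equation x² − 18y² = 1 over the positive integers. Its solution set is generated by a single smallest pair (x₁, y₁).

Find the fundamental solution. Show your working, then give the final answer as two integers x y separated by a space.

√18 → a₀=4, period (4,8); ℓ=2 even so k=1
k=0  a_k=4  p_k/q_k = 4/1
k=1  a_k=4  p_k/q_k = 17/4
fundamental: x₁=17, y₁=4  (since 289 − 18·16 = 1)

17 4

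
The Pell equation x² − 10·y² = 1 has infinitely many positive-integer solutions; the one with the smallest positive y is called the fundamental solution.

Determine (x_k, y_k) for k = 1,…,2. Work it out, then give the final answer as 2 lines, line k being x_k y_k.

19 6
721 228

√10 → a₀=3, period (6); ℓ=1 odd so k=1
a_0=3:  p_0=3·1+0=3,  q_0=3·0+1=1
a_1=6:  p_1=6·3+1=19,  q_1=6·1+0=6
fundamental: x₁=19, y₁=6  (since 361 − 10·36 = 1)
n=2: (19,6)∘(19,6) = (19·19+10·6·6, 19·6+6·19) = (721,228)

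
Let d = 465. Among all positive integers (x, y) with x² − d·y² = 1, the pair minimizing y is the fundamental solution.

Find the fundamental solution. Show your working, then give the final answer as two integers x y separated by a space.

15871 736

√465 = [21; 1,1,3,2,2,2,3,1,1,42, …], period ℓ=10 (even) → k=9
k=0  a_k=21  p_k/q_k = 21/1
…
k=2  a_k=1  p_k/q_k = 43/2
…
k=6  a_k=2  p_k/q_k = 2027/94
…
k=8  a_k=1  p_k/q_k = 8949/415
k=9  a_k=1  p_k/q_k = 15871/736
(x₁, y₁) = (15871, 736);  15871² − 465·736² = 1 ✓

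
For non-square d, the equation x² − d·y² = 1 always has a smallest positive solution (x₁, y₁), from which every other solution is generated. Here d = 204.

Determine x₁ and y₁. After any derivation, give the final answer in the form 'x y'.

√204 → a₀=14, period (3,1,1,6,1,1,3,28); ℓ=8 even so k=7
a_0=14:  p_0=14·1+0=14,  q_0=14·0+1=1
a_1=3:  p_1=3·14+1=43,  q_1=3·1+0=3
a_2=1:  p_2=1·43+14=57,  q_2=1·3+1=4
a_3=1:  p_3=1·57+43=100,  q_3=1·4+3=7
…
a_6=1:  p_6=1·757+657=1414,  q_6=1·53+46=99
a_7=3:  p_7=3·1414+757=4999,  q_7=3·99+53=350
fundamental: x₁=4999, y₁=350  (since 24990001 − 204·122500 = 1)

4999 350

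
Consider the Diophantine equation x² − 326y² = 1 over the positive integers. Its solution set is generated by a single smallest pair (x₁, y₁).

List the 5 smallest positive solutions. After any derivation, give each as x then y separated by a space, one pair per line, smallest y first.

325 18
211249 11700
137311525 7604982
89252280001 4943226600
58013844689125 3213089685018

√326 = [18; 18,36, …], period ℓ=2 (even) → k=1
step 0: (18, 1)  from 18·(1,0) + (0,1)
step 1: (325, 18)  from 18·(18,1) + (1,0)
→ (325, 18).  Check: 325²=105625, 326·18²=105624, difference 1.
k=2:  x_2 = 325·325+326·18·18 = 211249,  y_2 = 325·18+18·325 = 11700
k=3:  x_3 = 325·211249+326·18·11700 = 137311525,  y_3 = 325·11700+18·211249 = 7604982
k=4:  x_4 = 325·137311525+326·18·7604982 = 89252280001,  y_4 = 325·7604982+18·137311525 = 4943226600
k=5:  x_5 = 325·89252280001+326·18·4943226600 = 58013844689125,  y_5 = 325·4943226600+18·89252280001 = 3213089685018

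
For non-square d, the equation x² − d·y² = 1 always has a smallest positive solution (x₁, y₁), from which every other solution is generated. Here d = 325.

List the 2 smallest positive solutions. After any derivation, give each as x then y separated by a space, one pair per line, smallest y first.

649 36
842401 46728

[18; 36] for √325; ℓ=1 ⇒ convergent index 1
k=0  a_k=18  p_k/q_k = 18/1
k=1  a_k=36  p_k/q_k = 649/36
→ (649, 36).  Check: 649²=421201, 325·36²=421200, difference 1.
n=2: (649,36)∘(649,36) = (649·649+325·36·36, 649·36+36·649) = (842401,46728)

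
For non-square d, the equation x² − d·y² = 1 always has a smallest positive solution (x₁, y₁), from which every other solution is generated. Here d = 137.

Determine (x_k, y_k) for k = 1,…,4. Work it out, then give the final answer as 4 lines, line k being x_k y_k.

6083073 519712
74007554246657 6322892069952
900386710067742990849 76925228065277725280
10954236171143757109591351297 935883555725460013412300928

√137 → a₀=11, period (1,2,2,1,1,2,2,1,22); ℓ=9 odd so k=17
a_0=11:  p_0=11·1+0=11,  q_0=11·0+1=1
a_1=1:  p_1=1·11+1=12,  q_1=1·1+0=1
a_2=2:  p_2=2·12+11=35,  q_2=2·1+1=3
…
a_6=2:  p_6=2·199+117=515,  q_6=2·17+10=44
…
a_8=1:  p_8=1·1229+515=1744,  q_8=1·105+44=149
a_9=22:  p_9=22·1744+1229=39597,  q_9=22·149+105=3383
…
a_14=1:  p_14=1·408178+285899=694077,  q_14=1·34873+24426=59299
a_15=2:  p_15=2·694077+408178=1796332,  q_15=2·59299+34873=153471
a_16=2:  p_16=2·1796332+694077=4286741,  q_16=2·153471+59299=366241
a_17=1:  p_17=1·4286741+1796332=6083073,  q_17=1·366241+153471=519712
→ (6083073, 519712).  Check: 6083073²=37003777123329, 137·519712²=37003777123328, difference 1.
(6083073+519712√137)^2 = 74007554246657 + 6322892069952√137
(6083073+519712√137)^3 = 900386710067742990849 + 76925228065277725280√137
(6083073+519712√137)^4 = 10954236171143757109591351297 + 935883555725460013412300928√137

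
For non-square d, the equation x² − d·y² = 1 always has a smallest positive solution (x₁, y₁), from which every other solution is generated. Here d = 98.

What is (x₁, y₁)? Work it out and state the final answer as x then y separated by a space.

[9; 1,8,1,18] for √98; ℓ=4 ⇒ convergent index 3
step 0: (9, 1)  from 9·(1,0) + (0,1)
step 1: (10, 1)  from 1·(9,1) + (1,0)
step 2: (89, 9)  from 8·(10,1) + (9,1)
step 3: (99, 10)  from 1·(89,9) + (10,1)
fundamental: x₁=99, y₁=10  (since 9801 − 98·100 = 1)

99 10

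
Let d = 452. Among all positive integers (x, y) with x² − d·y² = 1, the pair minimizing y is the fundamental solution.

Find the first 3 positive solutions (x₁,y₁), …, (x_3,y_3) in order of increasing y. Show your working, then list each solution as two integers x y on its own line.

1204353 56648
2900932297217 136448377488
6987493029899166849 328664025545553880

√452 → a₀=21, period (3,1,5,3,10,3,5,1,3,42); ℓ=10 even so k=9
k=0  a_k=21  p_k/q_k = 21/1
k=1  a_k=3  p_k/q_k = 64/3
k=2  a_k=1  p_k/q_k = 85/4
k=3  a_k=5  p_k/q_k = 489/23
…
k=7  a_k=5  p_k/q_k = 263904/12413
k=8  a_k=1  p_k/q_k = 313483/14745
k=9  a_k=3  p_k/q_k = 1204353/56648
fundamental: x₁=1204353, y₁=56648  (since 1450466148609 − 452·3208995904 = 1)
n=2: (1204353,56648)∘(1204353,56648) = (1204353·1204353+452·56648·56648, 1204353·56648+56648·1204353) = (2900932297217,136448377488)
n=3: (2900932297217,136448377488)∘(1204353,56648) = (1204353·2900932297217+452·56648·136448377488, 1204353·136448377488+56648·2900932297217) = (6987493029899166849,328664025545553880)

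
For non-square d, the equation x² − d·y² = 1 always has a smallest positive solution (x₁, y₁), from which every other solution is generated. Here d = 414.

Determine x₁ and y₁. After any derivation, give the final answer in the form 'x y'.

d=414: √d = [20; 2,1,7,2,7,1,2,40] (ℓ=8, even), read p_7/q_7
a_0=20:  p_0=20·1+0=20,  q_0=20·0+1=1
…
a_6=1:  p_6=1·7447+997=8444,  q_6=1·366+49=415
a_7=2:  p_7=2·8444+7447=24335,  q_7=2·415+366=1196
fundamental: x₁=24335, y₁=1196  (since 592192225 − 414·1430416 = 1)

24335 1196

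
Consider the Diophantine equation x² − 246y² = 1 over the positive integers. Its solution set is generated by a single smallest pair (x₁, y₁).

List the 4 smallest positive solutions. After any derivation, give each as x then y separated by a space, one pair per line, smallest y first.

88805 5662
15772656049 1005627820
2801381440774085 178609557104538
497553357680112580801 31722843436331366360

[15; 1,2,5,1,14,1,5,2,1,30] for √246; ℓ=10 ⇒ convergent index 9
i=0: a=15 ⇒ p=15, q=1
i=1: a=1 ⇒ p=16, q=1
i=2: a=2 ⇒ p=47, q=3
i=3: a=5 ⇒ p=251, q=16
…
i=5: a=14 ⇒ p=4423, q=282
i=6: a=1 ⇒ p=4721, q=301
i=7: a=5 ⇒ p=28028, q=1787
i=8: a=2 ⇒ p=60777, q=3875
i=9: a=1 ⇒ p=88805, q=5662
(x₁, y₁) = (88805, 5662);  88805² − 246·5662² = 1 ✓
(x_2, y_2) = (88805·88805 + 246·5662·5662, 88805·5662 + 5662·88805) = (15772656049, 1005627820)
(x_3, y_3) = (88805·15772656049 + 246·5662·1005627820, 88805·1005627820 + 5662·15772656049) = (2801381440774085, 178609557104538)
(x_4, y_4) = (88805·2801381440774085 + 246·5662·178609557104538, 88805·178609557104538 + 5662·2801381440774085) = (497553357680112580801, 31722843436331366360)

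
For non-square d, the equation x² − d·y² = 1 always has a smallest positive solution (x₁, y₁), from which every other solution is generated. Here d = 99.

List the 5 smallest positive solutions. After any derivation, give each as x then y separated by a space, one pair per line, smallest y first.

d=99: √d = [9; 1,18] (ℓ=2, even), read p_1/q_1
i=0: a=9 ⇒ p=9, q=1
i=1: a=1 ⇒ p=10, q=1
→ (10, 1).  Check: 10²=100, 99·1²=99, difference 1.
k=2:  x_2 = 10·10+99·1·1 = 199,  y_2 = 10·1+1·10 = 20
k=3:  x_3 = 10·199+99·1·20 = 3970,  y_3 = 10·20+1·199 = 399
k=4:  x_4 = 10·3970+99·1·399 = 79201,  y_4 = 10·399+1·3970 = 7960
k=5:  x_5 = 10·79201+99·1·7960 = 1580050,  y_5 = 10·7960+1·79201 = 158801

10 1
199 20
3970 399
79201 7960
1580050 158801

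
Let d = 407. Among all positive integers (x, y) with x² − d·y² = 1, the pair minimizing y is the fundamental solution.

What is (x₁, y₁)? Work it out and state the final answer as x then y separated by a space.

2663 132

[20; 5,1,2,1,5,40] for √407; ℓ=6 ⇒ convergent index 5
a_0=20:  p_0=20·1+0=20,  q_0=20·0+1=1
a_1=5:  p_1=5·20+1=101,  q_1=5·1+0=5
…
a_3=2:  p_3=2·121+101=343,  q_3=2·6+5=17
a_4=1:  p_4=1·343+121=464,  q_4=1·17+6=23
a_5=5:  p_5=5·464+343=2663,  q_5=5·23+17=132
→ (2663, 132).  Check: 2663²=7091569, 407·132²=7091568, difference 1.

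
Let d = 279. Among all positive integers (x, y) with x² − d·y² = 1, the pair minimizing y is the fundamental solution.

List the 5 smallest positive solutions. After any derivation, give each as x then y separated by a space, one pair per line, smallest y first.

1520 91
4620799 276640
14047227440 840985509
42703566796801 2556595670720
129818829015047600 7772049998003291

√279 = [16; 1,2,2,1,2,2,1,32, …], period ℓ=8 (even) → k=7
step 0: (16, 1)  from 16·(1,0) + (0,1)
…
step 2: (50, 3)  from 2·(17,1) + (16,1)
step 3: (117, 7)  from 2·(50,3) + (17,1)
step 4: (167, 10)  from 1·(117,7) + (50,3)
…
step 6: (1069, 64)  from 2·(451,27) + (167,10)
step 7: (1520, 91)  from 1·(1069,64) + (451,27)
(x₁, y₁) = (1520, 91);  1520² − 279·91² = 1 ✓
(x_2, y_2) = (1520·1520 + 279·91·91, 1520·91 + 91·1520) = (4620799, 276640)
(x_3, y_3) = (1520·4620799 + 279·91·276640, 1520·276640 + 91·4620799) = (14047227440, 840985509)
(x_4, y_4) = (1520·14047227440 + 279·91·840985509, 1520·840985509 + 91·14047227440) = (42703566796801, 2556595670720)
(x_5, y_5) = (1520·42703566796801 + 279·91·2556595670720, 1520·2556595670720 + 91·42703566796801) = (129818829015047600, 7772049998003291)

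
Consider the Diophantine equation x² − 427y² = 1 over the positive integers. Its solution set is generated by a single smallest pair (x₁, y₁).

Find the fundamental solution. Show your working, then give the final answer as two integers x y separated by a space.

62 3

[20; 1,1,1,40] for √427; ℓ=4 ⇒ convergent index 3
i=0: a=20 ⇒ p=20, q=1
…
i=2: a=1 ⇒ p=41, q=2
i=3: a=1 ⇒ p=62, q=3
(x₁, y₁) = (62, 3);  62² − 427·3² = 1 ✓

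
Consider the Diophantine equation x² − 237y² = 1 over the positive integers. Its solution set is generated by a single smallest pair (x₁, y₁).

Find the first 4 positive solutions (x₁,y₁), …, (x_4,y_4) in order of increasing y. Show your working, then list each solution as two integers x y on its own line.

√237 → a₀=15, period (2,1,1,7,10,7,1,1,2,30); ℓ=10 even so k=9
k=0  a_k=15  p_k/q_k = 15/1
…
k=4  a_k=7  p_k/q_k = 585/38
…
k=6  a_k=7  p_k/q_k = 42074/2733
k=7  a_k=1  p_k/q_k = 48001/3118
k=8  a_k=1  p_k/q_k = 90075/5851
k=9  a_k=2  p_k/q_k = 228151/14820
(x₁, y₁) = (228151, 14820);  228151² − 237·14820² = 1 ✓
k=2:  x_2 = 228151·228151+237·14820·14820 = 104105757601,  y_2 = 228151·14820+14820·228151 = 6762395640
k=3:  x_3 = 228151·104105757601+237·14820·6762395640 = 47503665404623351,  y_3 = 228151·6762395640+14820·104105757601 = 3085694655308460
k=4:  x_4 = 228151·47503665404623351+237·14820·3085694655308460 = 21676017531356338550401,  y_4 = 228151·3085694655308460+14820·47503665404623351 = 1408008642599798519280

228151 14820
104105757601 6762395640
47503665404623351 3085694655308460
21676017531356338550401 1408008642599798519280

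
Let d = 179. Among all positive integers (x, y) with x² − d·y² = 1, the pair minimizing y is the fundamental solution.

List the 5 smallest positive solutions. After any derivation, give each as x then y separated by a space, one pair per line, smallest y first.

√179 = [13; 2,1,1,1,3,…,1,2,26, …], period ℓ=14 (even) → k=13
k=0  a_k=13  p_k/q_k = 13/1
k=1  a_k=2  p_k/q_k = 27/2
k=2  a_k=1  p_k/q_k = 40/3
…
k=4  a_k=1  p_k/q_k = 107/8
k=5  a_k=3  p_k/q_k = 388/29
k=6  a_k=5  p_k/q_k = 2047/153
k=7  a_k=13  p_k/q_k = 26999/2018
k=8  a_k=5  p_k/q_k = 137042/10243
k=9  a_k=3  p_k/q_k = 438125/32747
k=10  a_k=1  p_k/q_k = 575167/42990
…
k=12  a_k=1  p_k/q_k = 1588459/118727
k=13  a_k=2  p_k/q_k = 4190210/313191
fundamental: x₁=4190210, y₁=313191  (since 17557859844100 − 179·98088602481 = 1)
(4190210+313191√179)^2 = 35115719688199 + 2624672120220√179
(4190210+313191√179)^3 = 294284479589372473370 + 21995854729733779209√179
(4190210+313191√179)^4 = 2466227538440333747559727201 + 184334500894152933286567560√179
(4190210+313191√179)^5 = 20668022587695847460244899657331050 + 1544800537983355129318686777395991√179

4190210 313191
35115719688199 2624672120220
294284479589372473370 21995854729733779209
2466227538440333747559727201 184334500894152933286567560
20668022587695847460244899657331050 1544800537983355129318686777395991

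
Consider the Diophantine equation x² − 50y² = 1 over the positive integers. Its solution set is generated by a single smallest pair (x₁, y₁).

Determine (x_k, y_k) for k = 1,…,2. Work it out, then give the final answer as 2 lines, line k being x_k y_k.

99 14
19601 2772

[7; 14] for √50; ℓ=1 ⇒ convergent index 1
step 0: (7, 1)  from 7·(1,0) + (0,1)
step 1: (99, 14)  from 14·(7,1) + (1,0)
→ (99, 14).  Check: 99²=9801, 50·14²=9800, difference 1.
n=2: (99,14)∘(99,14) = (99·99+50·14·14, 99·14+14·99) = (19601,2772)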